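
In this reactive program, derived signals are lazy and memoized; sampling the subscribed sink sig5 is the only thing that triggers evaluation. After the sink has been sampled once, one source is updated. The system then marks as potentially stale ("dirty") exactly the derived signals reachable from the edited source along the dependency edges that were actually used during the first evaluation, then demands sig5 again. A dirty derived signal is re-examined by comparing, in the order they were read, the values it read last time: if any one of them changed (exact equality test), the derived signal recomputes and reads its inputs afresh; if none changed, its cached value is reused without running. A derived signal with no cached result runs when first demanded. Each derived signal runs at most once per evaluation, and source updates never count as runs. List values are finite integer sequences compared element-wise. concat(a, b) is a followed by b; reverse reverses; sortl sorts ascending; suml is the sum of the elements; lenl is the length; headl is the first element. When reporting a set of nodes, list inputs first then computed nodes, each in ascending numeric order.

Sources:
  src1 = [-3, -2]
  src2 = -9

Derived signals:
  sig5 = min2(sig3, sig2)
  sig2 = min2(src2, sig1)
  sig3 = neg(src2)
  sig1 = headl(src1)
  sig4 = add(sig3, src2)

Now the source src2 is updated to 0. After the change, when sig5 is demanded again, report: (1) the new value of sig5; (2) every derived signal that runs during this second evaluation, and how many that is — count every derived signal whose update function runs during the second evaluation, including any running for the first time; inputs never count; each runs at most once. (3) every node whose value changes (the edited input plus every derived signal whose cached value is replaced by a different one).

First demand of the output computes:
  sig1 = headl([-3, -2]) = -3
  sig2 = min2(-9, -3) = -9
  sig3 = neg(-9) = 9
  sig5 = min2(9, -9) = -9

After the edit, cleaning proceeds:
  sig2: a read changed (src2 -9->0) — executes, giving -3.
  sig3: a read changed (src2 -9->0) — executes, giving 0.
  sig5: a read changed (sig3 9->0; sig2 -9->-3) — executes, giving -3.

Demanding sig5 again yields -3.
3 derived signals run: sig2, sig3, sig5.
The nodes whose values change: src2, sig2, sig3, sig5.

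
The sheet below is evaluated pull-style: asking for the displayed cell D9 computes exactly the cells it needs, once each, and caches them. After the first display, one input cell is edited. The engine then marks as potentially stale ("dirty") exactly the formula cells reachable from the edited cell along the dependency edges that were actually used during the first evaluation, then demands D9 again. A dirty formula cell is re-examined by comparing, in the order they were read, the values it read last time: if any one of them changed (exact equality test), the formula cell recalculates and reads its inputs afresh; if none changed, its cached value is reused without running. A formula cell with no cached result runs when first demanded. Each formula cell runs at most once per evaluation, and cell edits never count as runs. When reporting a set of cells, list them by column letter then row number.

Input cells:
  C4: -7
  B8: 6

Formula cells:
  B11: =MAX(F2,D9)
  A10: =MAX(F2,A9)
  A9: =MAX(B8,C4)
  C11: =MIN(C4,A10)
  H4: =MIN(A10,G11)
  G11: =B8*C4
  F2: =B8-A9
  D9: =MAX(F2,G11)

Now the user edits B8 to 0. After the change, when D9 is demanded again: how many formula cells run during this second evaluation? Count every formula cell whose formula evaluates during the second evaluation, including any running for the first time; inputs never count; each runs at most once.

4 formula cells run: A9, D9, F2, G11.

First demand of the output computes:
  A9 = MAX(6, -7) = 6
  F2 = 6 - 6 = 0
  G11 = 6 * -7 = -42
  D9 = MAX(0, -42) = 0

After the edit, cleaning proceeds:
  A9: a read changed (B8 6->0) — executes, giving 0.
  F2: a read changed (B8 6->0; A9 6->0) — executes, giving 0 — identical to its old value.
  G11: a read changed (B8 6->0) — executes, giving 0.
  D9: a read changed (G11 -42->0) — executes, giving 0 — identical to its old value.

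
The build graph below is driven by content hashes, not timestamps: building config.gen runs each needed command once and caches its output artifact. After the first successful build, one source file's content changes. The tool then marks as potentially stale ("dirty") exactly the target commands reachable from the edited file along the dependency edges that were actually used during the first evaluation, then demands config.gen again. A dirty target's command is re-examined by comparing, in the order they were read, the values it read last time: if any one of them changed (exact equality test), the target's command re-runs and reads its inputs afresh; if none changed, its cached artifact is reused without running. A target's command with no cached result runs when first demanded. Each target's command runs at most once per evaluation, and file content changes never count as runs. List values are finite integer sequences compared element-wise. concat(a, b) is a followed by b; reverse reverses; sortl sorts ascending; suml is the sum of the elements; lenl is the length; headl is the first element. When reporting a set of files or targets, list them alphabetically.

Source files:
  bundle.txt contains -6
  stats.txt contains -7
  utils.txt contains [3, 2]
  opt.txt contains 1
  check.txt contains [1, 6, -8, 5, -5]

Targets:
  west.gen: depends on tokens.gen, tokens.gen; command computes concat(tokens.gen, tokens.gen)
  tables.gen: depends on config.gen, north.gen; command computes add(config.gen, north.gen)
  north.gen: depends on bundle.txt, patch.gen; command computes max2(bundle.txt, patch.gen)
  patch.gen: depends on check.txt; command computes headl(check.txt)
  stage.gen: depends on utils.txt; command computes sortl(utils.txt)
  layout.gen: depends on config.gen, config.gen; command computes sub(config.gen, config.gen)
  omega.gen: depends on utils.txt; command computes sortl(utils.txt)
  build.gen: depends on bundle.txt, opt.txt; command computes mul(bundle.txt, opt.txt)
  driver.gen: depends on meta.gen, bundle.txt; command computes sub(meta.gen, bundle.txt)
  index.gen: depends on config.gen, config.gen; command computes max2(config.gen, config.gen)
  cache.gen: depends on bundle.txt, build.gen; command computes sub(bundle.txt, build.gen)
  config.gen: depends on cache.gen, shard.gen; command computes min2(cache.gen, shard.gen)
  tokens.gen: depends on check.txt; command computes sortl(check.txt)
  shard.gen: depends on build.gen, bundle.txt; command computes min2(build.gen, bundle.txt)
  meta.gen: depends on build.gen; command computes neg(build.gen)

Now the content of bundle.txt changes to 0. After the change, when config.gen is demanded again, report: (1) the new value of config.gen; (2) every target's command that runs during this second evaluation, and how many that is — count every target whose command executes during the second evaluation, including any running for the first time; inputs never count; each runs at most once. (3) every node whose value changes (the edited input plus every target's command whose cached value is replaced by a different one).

Initial pass — values computed on the first demand:
  build.gen = mul(-6, 1) = -6
  cache.gen = sub(-6, -6) = 0
  shard.gen = min2(-6, -6) = -6
  config.gen = min2(0, -6) = -6

Second demand — change propagation:
  build.gen: re-runs because bundle.txt -6->0; new result 0.
  cache.gen: re-runs because bundle.txt -6->0; build.gen -6->0; new result 0 (unchanged).
  shard.gen: re-runs because build.gen -6->0; bundle.txt -6->0; new result 0.
  config.gen: re-runs because shard.gen -6->0; new result 0.

config.gen now evaluates to 0.
Run set: build.gen, cache.gen, config.gen, shard.gen (4 run).
Changed values: build.gen, bundle.txt, config.gen, shard.gen.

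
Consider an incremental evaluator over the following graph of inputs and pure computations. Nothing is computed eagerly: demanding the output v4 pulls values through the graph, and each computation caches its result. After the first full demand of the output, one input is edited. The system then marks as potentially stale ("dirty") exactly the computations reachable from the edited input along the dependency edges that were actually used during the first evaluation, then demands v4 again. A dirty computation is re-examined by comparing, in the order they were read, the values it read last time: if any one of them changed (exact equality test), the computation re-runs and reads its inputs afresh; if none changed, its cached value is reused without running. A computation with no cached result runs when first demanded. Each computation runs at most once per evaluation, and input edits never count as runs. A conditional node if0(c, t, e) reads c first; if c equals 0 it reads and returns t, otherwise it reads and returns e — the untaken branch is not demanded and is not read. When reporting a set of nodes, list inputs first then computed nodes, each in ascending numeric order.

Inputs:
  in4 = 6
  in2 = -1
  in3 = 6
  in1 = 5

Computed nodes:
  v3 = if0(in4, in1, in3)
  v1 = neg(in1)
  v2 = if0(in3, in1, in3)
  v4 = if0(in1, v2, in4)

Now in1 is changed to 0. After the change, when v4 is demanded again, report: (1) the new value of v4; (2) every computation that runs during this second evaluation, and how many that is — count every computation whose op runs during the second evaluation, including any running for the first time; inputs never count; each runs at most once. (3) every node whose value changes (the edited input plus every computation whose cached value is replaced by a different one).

Initial pass — values computed on the first demand:
  v4 = if0(in1=5 -> else branch in4) = 6

Second demand — change propagation:
  v2: newly demanded (no cache) — executes and yields 6.
  v4: re-runs because in1 5->0; new result 6 (unchanged).

The important point: the flipped condition pulls in fresh nodes; v2 runs for the first time.

v4 now evaluates to 6.
Run set: v2, v4 (2 run).
Changed values: in1.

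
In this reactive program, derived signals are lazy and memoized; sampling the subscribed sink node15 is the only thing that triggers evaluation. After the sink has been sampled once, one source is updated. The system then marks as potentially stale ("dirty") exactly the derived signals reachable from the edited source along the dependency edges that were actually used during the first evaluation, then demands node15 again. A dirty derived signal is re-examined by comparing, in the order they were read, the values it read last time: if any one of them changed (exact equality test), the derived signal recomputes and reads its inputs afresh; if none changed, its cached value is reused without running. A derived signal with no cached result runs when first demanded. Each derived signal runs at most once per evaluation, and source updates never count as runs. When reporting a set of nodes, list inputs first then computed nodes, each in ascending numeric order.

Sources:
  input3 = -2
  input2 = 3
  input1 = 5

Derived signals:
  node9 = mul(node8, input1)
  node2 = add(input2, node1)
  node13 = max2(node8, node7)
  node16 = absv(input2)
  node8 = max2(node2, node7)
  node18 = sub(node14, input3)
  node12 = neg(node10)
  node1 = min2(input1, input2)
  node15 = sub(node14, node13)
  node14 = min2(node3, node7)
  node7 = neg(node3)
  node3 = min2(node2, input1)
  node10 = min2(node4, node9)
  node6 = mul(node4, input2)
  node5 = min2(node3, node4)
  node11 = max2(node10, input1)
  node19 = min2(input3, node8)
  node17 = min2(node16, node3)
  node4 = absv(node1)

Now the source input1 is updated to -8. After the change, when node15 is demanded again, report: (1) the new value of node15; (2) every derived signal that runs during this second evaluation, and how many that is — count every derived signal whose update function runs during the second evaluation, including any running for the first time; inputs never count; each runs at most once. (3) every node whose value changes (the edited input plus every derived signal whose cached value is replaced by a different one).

First demand of the output computes:
  node1 = min2(5, 3) = 3
  node2 = add(3, 3) = 6
  node3 = min2(6, 5) = 5
  node7 = neg(5) = -5
  node8 = max2(6, -5) = 6
  node13 = max2(6, -5) = 6
  node14 = min2(5, -5) = -5
  node15 = sub(-5, 6) = -11

After the edit, cleaning proceeds:
  node1: a read changed (input1 5->-8) — executes, giving -8.
  node2: a read changed (node1 3->-8) — executes, giving -5.
  node3: a read changed (node2 6->-5; input1 5->-8) — executes, giving -8.
  node7: a read changed (node3 5->-8) — executes, giving 8.
  node8: a read changed (node2 6->-5; node7 -5->8) — executes, giving 8.
  node13: a read changed (node8 6->8; node7 -5->8) — executes, giving 8.
  node14: a read changed (node3 5->-8; node7 -5->8) — executes, giving -8.
  node15: a read changed (node14 -5->-8; node13 6->8) — executes, giving -16.

Demanding node15 again yields -16.
8 derived signals run: node1, node2, node3, node7, node8, node13, node14, node15.
The nodes whose values change: input1, node1, node2, node3, node7, node8, node13, node14, node15.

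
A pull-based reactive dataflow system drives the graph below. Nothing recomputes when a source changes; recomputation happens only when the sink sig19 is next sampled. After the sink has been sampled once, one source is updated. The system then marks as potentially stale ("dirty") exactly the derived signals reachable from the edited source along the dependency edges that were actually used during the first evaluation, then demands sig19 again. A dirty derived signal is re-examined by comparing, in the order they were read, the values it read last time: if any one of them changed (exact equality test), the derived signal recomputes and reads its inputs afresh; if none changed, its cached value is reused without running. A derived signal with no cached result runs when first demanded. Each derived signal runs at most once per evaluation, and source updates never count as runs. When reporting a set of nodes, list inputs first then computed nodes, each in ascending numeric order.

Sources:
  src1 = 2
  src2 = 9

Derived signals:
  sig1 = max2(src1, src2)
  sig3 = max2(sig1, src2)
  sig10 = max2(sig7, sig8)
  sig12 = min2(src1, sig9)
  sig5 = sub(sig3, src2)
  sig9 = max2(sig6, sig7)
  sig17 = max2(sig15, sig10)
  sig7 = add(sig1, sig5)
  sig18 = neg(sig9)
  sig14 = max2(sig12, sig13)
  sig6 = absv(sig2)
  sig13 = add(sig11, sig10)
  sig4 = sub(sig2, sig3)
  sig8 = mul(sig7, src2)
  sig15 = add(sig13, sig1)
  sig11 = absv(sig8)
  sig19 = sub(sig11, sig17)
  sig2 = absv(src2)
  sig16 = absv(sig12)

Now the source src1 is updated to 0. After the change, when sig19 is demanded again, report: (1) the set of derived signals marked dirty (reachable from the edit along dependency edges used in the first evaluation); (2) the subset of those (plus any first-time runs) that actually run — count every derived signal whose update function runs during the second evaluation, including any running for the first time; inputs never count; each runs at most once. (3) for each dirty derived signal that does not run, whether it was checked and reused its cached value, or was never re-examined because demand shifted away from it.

First evaluation (everything demanded from the output):
  sig1 = max2(2, 9) = 9
  sig3 = max2(9, 9) = 9
  sig5 = sub(9, 9) = 0
  sig7 = add(9, 0) = 9
  sig8 = mul(9, 9) = 81
  sig10 = max2(9, 81) = 81
  sig11 = absv(81) = 81
  sig13 = add(81, 81) = 162
  sig15 = add(162, 9) = 171
  sig17 = max2(171, 81) = 171
  sig19 = sub(81, 171) = -90

Propagation after the edit:
  sig1: runs — src1 2->0; result 9 (same value as before).
  sig3: checked — values it read are unchanged (sig1 unchanged, src2 unchanged); reused cached 9 without running.
  sig5: checked — values it read are unchanged (sig3 unchanged, src2 unchanged); reused cached 0 without running.
  sig7: checked — values it read are unchanged (sig1 unchanged, sig5 unchanged); reused cached 9 without running.
  sig8: checked — values it read are unchanged (sig7 unchanged, src2 unchanged); reused cached 81 without running.
  sig10: checked — values it read are unchanged (sig7 unchanged, sig8 unchanged); reused cached 81 without running.
  sig11: checked — values it read are unchanged (sig8 unchanged); reused cached 81 without running.
  sig13: checked — values it read are unchanged (sig11 unchanged, sig10 unchanged); reused cached 162 without running.
  sig15: checked — values it read are unchanged (sig13 unchanged, sig1 unchanged); reused cached 171 without running.
  sig17: checked — values it read are unchanged (sig15 unchanged, sig10 unchanged); reused cached 171 without running.
  sig19: checked — values it read are unchanged (sig11 unchanged, sig17 unchanged); reused cached -90 without running.

Key observation: the change is absorbed at sig1 — it re-runs but produces the same value, and the output's value is unchanged.

Marked dirty: sig1, sig3, sig5, sig7, sig8, sig10, sig11, sig13, sig15, sig17, sig19.
Derived signals that run: sig1 — 1 in total.
Checked but reused from cache: sig3, sig5, sig7, sig8, sig10, sig11, sig13, sig15, sig17, sig19.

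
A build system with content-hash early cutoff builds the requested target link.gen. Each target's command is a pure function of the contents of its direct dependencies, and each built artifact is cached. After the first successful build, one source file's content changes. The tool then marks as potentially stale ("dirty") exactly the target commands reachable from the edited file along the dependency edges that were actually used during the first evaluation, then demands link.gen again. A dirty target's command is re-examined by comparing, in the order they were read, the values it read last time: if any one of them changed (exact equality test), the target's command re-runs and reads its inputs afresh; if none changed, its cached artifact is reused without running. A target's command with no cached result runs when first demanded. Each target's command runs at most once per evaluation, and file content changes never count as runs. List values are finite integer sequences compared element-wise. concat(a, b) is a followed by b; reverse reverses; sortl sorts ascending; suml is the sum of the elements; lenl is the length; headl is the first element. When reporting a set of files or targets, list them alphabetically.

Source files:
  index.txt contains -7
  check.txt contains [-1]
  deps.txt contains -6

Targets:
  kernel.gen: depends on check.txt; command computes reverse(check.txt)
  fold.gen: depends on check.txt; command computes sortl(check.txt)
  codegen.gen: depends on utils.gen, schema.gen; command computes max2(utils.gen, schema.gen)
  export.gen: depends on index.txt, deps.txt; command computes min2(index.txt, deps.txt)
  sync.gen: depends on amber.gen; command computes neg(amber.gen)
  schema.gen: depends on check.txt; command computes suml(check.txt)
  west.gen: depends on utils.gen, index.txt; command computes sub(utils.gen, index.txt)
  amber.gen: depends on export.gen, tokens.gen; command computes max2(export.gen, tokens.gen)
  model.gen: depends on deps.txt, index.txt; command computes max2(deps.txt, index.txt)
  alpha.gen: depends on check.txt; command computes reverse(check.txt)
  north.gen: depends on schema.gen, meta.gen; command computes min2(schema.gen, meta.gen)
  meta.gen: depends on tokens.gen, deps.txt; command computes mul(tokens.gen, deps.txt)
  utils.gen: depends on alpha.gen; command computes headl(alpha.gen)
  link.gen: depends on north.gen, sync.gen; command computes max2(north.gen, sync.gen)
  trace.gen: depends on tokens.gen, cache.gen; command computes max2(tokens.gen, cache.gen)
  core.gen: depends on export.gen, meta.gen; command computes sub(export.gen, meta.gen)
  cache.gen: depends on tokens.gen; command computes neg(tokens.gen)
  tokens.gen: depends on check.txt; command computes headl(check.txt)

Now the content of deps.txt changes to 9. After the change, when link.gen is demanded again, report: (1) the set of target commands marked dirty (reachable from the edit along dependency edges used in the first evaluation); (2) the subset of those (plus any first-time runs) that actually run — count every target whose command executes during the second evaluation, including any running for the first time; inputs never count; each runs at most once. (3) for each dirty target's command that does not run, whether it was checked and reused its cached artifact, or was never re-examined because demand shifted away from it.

First evaluation (everything demanded from the output):
  export.gen = min2(-7, -6) = -7
  schema.gen = suml([-1]) = -1
  tokens.gen = headl([-1]) = -1
  amber.gen = max2(-7, -1) = -1
  meta.gen = mul(-1, -6) = 6
  north.gen = min2(-1, 6) = -1
  sync.gen = neg(-1) = 1
  link.gen = max2(-1, 1) = 1

Propagation after the edit:
  export.gen: runs — deps.txt -6->9; result -7 (same value as before).
  amber.gen: checked — values it read are unchanged (export.gen unchanged, tokens.gen unchanged); reused cached -1 without running.
  meta.gen: runs — deps.txt -6->9; result -9.
  north.gen: runs — meta.gen 6->-9; result -9.
  sync.gen: checked — values it read are unchanged (amber.gen unchanged); reused cached 1 without running.
  link.gen: runs — north.gen -1->-9; result 1 (same value as before).

Key observation: the cutoff stops propagation at amber.gen — its inputs' values are unchanged, so it reuses its cache.

Marked dirty: amber.gen, export.gen, link.gen, meta.gen, north.gen, sync.gen.
Target commands that run: export.gen, link.gen, meta.gen, north.gen — 4 in total.
Checked but reused from cache: amber.gen, sync.gen.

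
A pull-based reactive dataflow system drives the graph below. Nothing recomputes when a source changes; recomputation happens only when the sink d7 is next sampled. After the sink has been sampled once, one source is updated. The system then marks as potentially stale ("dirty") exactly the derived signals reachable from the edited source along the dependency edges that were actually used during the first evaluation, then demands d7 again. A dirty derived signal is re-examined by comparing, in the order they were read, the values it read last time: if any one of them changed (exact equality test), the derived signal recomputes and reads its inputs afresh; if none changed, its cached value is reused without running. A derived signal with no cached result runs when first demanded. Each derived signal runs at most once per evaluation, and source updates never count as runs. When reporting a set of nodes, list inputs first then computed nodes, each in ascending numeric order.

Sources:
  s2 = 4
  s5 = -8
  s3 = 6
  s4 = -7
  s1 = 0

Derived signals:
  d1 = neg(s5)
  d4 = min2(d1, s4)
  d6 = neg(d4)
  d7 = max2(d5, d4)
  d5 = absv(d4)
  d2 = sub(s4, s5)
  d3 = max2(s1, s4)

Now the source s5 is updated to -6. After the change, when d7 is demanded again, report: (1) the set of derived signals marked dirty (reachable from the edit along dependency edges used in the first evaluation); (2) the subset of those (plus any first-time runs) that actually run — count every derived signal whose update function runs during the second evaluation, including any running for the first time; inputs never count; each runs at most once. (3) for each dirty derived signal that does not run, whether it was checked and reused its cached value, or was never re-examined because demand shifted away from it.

Marked dirty: d1, d4, d5, d7.
Derived signals that run: d1, d4 — 2 in total.
Checked but reused from cache: d5, d7.
Key observation: the change is absorbed at d4 — it re-runs but produces the same value, and the output's value is unchanged.

First evaluation (everything demanded from the output):
  d1 = neg(-8) = 8
  d4 = min2(8, -7) = -7
  d5 = absv(-7) = 7
  d7 = max2(7, -7) = 7

Propagation after the edit:
  d1: runs — s5 -8->-6; result 6.
  d4: runs — d1 8->6; result -7 (same value as before).
  d5: checked — values it read are unchanged (d4 unchanged); reused cached 7 without running.
  d7: checked — values it read are unchanged (d5 unchanged, d4 unchanged); reused cached 7 without running.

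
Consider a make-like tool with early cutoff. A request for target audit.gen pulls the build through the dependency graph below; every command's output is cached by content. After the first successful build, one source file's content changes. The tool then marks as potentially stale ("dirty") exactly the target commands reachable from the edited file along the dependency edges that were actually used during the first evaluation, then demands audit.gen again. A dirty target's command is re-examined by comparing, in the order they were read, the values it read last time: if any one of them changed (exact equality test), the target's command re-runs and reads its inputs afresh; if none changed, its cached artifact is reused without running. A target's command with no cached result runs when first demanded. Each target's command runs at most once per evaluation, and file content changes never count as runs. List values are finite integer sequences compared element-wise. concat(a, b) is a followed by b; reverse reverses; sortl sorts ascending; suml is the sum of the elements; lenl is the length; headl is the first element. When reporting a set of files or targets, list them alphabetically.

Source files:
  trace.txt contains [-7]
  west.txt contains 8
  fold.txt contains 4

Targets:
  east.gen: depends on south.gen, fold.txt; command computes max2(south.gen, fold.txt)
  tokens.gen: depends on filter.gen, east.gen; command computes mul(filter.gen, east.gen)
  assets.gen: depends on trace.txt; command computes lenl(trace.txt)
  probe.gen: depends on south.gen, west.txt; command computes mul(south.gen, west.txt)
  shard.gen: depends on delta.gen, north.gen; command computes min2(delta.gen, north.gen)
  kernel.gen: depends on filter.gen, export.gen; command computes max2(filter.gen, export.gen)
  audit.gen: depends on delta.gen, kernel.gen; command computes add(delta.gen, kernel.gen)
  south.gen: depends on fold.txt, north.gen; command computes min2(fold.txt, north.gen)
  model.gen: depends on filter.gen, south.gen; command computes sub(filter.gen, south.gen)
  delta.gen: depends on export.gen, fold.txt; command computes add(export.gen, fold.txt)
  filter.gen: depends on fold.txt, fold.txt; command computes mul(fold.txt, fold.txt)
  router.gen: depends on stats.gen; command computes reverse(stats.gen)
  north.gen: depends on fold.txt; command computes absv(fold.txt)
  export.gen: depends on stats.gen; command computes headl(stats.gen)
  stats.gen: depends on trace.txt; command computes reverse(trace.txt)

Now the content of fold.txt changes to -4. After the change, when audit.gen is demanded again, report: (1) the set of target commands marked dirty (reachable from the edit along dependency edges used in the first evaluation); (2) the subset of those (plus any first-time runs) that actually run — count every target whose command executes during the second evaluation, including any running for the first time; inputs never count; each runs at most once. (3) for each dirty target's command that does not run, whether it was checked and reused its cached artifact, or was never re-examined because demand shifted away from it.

The edit dirties: audit.gen, delta.gen, filter.gen, kernel.gen.
3 target commands run: audit.gen, delta.gen, filter.gen.
Cache hits after checking: kernel.gen.
Note where the cutoff bites: kernel.gen is checked, finds nothing changed, and keeps its cache.

First demand of the output computes:
  filter.gen = mul(4, 4) = 16
  stats.gen = reverse([-7]) = [-7]
  export.gen = headl([-7]) = -7
  delta.gen = add(-7, 4) = -3
  kernel.gen = max2(16, -7) = 16
  audit.gen = add(-3, 16) = 13

After the edit, cleaning proceeds:
  delta.gen: a read changed (fold.txt 4->-4) — executes, giving -11.
  filter.gen: a read changed (fold.txt 4->-4; fold.txt 4->-4) — executes, giving 16 — identical to its old value.
  kernel.gen: dirty, but its reads are unchanged (filter.gen unchanged, export.gen unchanged); cached 16 stands.
  audit.gen: a read changed (delta.gen -3->-11) — executes, giving 5.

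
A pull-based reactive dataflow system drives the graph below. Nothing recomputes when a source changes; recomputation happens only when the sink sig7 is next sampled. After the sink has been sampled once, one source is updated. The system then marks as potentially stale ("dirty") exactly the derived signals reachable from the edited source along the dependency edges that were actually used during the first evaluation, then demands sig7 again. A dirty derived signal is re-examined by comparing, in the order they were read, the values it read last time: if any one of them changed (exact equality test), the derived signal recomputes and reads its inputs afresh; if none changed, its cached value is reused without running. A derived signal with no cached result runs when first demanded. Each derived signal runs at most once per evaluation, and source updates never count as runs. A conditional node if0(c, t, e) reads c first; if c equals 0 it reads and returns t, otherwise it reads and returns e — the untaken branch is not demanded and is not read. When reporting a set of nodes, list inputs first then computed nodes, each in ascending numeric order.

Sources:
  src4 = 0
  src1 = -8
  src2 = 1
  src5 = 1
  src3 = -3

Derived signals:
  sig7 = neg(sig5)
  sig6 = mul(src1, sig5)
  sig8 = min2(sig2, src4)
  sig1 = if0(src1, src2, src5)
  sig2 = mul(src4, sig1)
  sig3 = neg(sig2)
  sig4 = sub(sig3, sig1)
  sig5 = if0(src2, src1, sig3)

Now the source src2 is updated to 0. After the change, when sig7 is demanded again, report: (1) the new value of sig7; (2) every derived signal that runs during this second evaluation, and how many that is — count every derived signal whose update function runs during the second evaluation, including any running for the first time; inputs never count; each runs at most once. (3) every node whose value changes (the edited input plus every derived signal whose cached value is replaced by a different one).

First evaluation (everything demanded from the output):
  sig1 = if0(src1=-8 -> else branch src5) = 1
  sig2 = mul(0, 1) = 0
  sig3 = neg(0) = 0
  sig5 = if0(src2=1 -> else branch sig3) = 0
  sig7 = neg(0) = 0

Propagation after the edit:
  sig5: runs — src2 1->0; result -8.
  sig7: runs — sig5 0->-8; result 8.

New value of sig7: 8.
Derived signals that run: sig5, sig7 — 2 in total.
Values that change: src2, sig5, sig7.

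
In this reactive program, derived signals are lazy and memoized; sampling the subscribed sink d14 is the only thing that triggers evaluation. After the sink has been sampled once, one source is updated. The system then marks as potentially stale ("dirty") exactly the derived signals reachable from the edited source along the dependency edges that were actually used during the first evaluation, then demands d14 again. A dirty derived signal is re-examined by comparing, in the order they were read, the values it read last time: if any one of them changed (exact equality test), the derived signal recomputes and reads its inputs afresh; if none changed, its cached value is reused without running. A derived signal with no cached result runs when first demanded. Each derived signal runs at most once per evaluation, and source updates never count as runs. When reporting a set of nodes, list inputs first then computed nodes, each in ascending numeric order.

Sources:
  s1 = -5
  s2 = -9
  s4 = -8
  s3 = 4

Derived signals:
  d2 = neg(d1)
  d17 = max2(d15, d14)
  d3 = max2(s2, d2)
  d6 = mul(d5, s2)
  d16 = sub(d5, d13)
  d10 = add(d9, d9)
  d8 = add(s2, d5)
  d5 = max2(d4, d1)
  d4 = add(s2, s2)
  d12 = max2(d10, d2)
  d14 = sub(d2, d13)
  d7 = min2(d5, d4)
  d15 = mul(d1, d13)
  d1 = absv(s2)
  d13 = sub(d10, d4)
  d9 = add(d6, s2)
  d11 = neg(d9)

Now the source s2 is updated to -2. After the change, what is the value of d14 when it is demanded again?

Demanding d14 again yields 6.

First demand of the output computes:
  d1 = absv(-9) = 9
  d2 = neg(9) = -9
  d4 = add(-9, -9) = -18
  d5 = max2(-18, 9) = 9
  d6 = mul(9, -9) = -81
  d9 = add(-81, -9) = -90
  d10 = add(-90, -90) = -180
  d13 = sub(-180, -18) = -162
  d14 = sub(-9, -162) = 153

After the edit, cleaning proceeds:
  d1: a read changed (s2 -9->-2) — executes, giving 2.
  d2: a read changed (d1 9->2) — executes, giving -2.
  d4: a read changed (s2 -9->-2; s2 -9->-2) — executes, giving -4.
  d5: a read changed (d4 -18->-4; d1 9->2) — executes, giving 2.
  d6: a read changed (d5 9->2; s2 -9->-2) — executes, giving -4.
  d9: a read changed (d6 -81->-4; s2 -9->-2) — executes, giving -6.
  d10: a read changed (d9 -90->-6; d9 -90->-6) — executes, giving -12.
  d13: a read changed (d10 -180->-12; d4 -18->-4) — executes, giving -8.
  d14: a read changed (d2 -9->-2; d13 -162->-8) — executes, giving 6.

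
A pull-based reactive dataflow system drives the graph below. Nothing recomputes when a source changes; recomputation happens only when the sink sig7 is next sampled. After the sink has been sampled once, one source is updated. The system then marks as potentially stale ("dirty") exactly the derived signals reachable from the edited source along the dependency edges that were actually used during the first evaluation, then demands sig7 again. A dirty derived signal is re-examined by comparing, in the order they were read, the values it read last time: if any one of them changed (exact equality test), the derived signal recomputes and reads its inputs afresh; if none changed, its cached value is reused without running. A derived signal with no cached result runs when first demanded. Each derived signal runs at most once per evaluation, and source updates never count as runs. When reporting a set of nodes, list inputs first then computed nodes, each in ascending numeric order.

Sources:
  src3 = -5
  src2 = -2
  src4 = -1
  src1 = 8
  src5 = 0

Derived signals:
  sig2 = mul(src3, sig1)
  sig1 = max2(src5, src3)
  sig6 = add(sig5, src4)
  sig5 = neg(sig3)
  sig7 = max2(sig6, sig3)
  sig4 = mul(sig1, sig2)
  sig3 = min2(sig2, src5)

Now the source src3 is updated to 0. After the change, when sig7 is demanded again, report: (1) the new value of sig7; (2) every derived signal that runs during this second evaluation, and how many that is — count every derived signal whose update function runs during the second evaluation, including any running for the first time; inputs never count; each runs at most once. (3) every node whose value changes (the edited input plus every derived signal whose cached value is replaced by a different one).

First evaluation (everything demanded from the output):
  sig1 = max2(0, -5) = 0
  sig2 = mul(-5, 0) = 0
  sig3 = min2(0, 0) = 0
  sig5 = neg(0) = 0
  sig6 = add(0, -1) = -1
  sig7 = max2(-1, 0) = 0

Propagation after the edit:
  sig1: runs — src3 -5->0; result 0 (same value as before).
  sig2: runs — src3 -5->0; result 0 (same value as before).
  sig3: checked — values it read are unchanged (sig2 unchanged, src5 unchanged); reused cached 0 without running.
  sig5: checked — values it read are unchanged (sig3 unchanged); reused cached 0 without running.
  sig6: checked — values it read are unchanged (sig5 unchanged, src4 unchanged); reused cached -1 without running.
  sig7: checked — values it read are unchanged (sig6 unchanged, sig3 unchanged); reused cached 0 without running.

Key observation: the cutoff stops propagation at sig3 — its inputs' values are unchanged, so it reuses its cache.

New value of sig7: 0.
Derived signals that run: sig1, sig2 — 2 in total.
Values that change: src3.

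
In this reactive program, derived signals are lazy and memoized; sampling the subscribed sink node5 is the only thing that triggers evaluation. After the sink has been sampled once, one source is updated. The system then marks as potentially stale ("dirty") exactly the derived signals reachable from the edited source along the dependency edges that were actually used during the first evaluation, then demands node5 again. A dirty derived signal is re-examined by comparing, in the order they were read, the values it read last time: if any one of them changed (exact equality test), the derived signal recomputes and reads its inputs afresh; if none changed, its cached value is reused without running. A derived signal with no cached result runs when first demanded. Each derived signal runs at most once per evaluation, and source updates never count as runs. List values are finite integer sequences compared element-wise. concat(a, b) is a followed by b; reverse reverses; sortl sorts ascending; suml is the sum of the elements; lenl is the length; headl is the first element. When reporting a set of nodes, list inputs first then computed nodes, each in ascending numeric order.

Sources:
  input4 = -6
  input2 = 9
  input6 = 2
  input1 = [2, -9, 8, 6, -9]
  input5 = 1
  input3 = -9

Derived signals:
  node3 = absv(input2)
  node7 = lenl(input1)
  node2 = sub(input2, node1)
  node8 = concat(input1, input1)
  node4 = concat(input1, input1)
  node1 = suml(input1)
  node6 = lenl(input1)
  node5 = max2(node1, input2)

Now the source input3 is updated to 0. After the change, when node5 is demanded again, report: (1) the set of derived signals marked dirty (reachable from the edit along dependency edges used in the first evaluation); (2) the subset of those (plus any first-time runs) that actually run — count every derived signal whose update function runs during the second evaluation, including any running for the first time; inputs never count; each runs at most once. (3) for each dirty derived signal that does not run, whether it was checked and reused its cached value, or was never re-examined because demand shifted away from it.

First demand of the output computes:
  node1 = suml([2, -9, 8, 6, -9]) = -2
  node5 = max2(-2, 9) = 9

After the edit, cleaning proceeds:
  no node depends on input3 at all; the second demand re-runs nothing.

Note the shortcut — nothing in the graph depends on input3 at all, so no recomputation happens.

The edit dirties: none.
0 derived signals run: none.
No dirty derived signal escaped a run.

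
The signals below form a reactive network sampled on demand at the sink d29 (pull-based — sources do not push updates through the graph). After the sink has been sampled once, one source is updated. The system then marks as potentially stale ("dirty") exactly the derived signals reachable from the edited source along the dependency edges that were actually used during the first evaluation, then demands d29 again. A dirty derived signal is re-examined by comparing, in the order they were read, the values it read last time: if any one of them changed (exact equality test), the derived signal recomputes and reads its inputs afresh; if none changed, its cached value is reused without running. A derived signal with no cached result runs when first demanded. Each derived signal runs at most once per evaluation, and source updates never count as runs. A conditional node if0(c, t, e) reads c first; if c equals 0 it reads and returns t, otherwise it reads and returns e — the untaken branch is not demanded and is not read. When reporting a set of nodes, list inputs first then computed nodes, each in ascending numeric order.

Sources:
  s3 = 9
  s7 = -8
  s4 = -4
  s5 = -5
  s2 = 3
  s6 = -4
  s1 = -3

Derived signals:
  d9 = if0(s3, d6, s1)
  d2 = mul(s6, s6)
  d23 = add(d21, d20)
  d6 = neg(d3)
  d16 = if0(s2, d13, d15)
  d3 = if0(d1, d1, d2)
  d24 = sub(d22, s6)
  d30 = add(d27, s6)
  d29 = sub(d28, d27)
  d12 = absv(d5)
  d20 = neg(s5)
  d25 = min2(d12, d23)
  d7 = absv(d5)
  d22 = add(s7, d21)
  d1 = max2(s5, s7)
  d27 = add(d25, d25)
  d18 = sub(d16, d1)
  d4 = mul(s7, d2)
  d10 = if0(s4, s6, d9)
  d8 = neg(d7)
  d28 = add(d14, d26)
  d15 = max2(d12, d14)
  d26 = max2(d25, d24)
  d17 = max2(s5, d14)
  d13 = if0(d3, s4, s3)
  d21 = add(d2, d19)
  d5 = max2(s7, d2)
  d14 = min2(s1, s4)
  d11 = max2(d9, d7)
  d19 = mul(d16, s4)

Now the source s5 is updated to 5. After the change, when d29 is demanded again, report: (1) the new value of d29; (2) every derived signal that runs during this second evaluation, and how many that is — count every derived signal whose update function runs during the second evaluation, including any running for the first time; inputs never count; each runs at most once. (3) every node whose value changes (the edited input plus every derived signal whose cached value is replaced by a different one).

Initial pass — values computed on the first demand:
  d2 = mul(-4, -4) = 16
  d5 = max2(-8, 16) = 16
  d12 = absv(16) = 16
  d14 = min2(-3, -4) = -4
  d15 = max2(16, -4) = 16
  d16 = if0(s2=3 -> else branch d15) = 16
  d19 = mul(16, -4) = -64
  d20 = neg(-5) = 5
  d21 = add(16, -64) = -48
  d22 = add(-8, -48) = -56
  d23 = add(-48, 5) = -43
  d24 = sub(-56, -4) = -52
  d25 = min2(16, -43) = -43
  d26 = max2(-43, -52) = -43
  d27 = add(-43, -43) = -86
  d28 = add(-4, -43) = -47
  d29 = sub(-47, -86) = 39

Second demand — change propagation:
  d20: re-runs because s5 -5->5; new result -5.
  d23: re-runs because d20 5->-5; new result -53.
  d25: re-runs because d23 -43->-53; new result -53.
  d26: re-runs because d25 -43->-53; new result -52.
  d27: re-runs because d25 -43->-53; d25 -43->-53; new result -106.
  d28: re-runs because d26 -43->-52; new result -56.
  d29: re-runs because d28 -47->-56; d27 -86->-106; new result 50.

d29 now evaluates to 50.
Run set: d20, d23, d25, d26, d27, d28, d29 (7 run).
Changed values: s5, d20, d23, d25, d26, d27, d28, d29.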